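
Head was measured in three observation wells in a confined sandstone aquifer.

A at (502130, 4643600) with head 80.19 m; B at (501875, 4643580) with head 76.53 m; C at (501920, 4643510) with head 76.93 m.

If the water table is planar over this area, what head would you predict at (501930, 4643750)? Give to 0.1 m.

Three-point gradient (reference A): Δ to B = (-255, -20, -3.66), Δ to C = (-210, -90, -3.26).
∂h/∂x = +0.01409, ∂h/∂y = +0.003344 (det = 18750).
h(501930, 4643750) = 80.19 + (+0.01409)·(-200) + (+0.003344)·(150) = 80.19 -2.818 +0.502 = 77.873 m.

77.9 m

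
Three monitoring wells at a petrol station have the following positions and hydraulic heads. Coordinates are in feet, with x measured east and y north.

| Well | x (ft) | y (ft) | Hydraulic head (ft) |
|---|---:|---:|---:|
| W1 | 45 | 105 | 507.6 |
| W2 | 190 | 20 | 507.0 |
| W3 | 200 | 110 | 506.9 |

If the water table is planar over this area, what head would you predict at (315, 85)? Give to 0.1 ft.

With h = a·x + b·y + c and W1 as origin, the differences give:
  145·a + (-85)·b = -0.6
  155·a + 5·b = -0.7
Eliminate b (×5 and ×(-85), subtract): 13900·a = -62.50 → a = ∂h/∂x = -0.004496
Back-substitute: b = ∂h/∂y = -0.0006115.
h(315, 85) = 507.6 + (-0.004496)·(270) + (-0.0006115)·(-20) = 507.6 -1.214 +0.012 = 506.398 ft.

506.4 ft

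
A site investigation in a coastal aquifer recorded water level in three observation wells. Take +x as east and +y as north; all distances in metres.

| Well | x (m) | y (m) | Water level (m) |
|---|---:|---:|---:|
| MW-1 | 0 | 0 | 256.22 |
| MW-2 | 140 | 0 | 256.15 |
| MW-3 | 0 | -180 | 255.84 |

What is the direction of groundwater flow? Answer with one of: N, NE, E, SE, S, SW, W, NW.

S

∂h/∂x = (256.15 − 256.22) / (140 − 0) = -0.0005000
∂h/∂y = (255.84 − 256.22) / (-180 − 0) = +0.002111
Flow = −∇h = (+0.0005000 east, -0.002111 north), which points south.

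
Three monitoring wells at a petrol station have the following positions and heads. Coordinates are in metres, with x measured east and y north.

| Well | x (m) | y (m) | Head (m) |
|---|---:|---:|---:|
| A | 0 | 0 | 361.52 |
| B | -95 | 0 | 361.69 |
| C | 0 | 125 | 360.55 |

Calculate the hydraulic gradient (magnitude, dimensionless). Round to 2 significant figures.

∂h/∂x = (361.69 − 361.52) / (-95 − 0) = -0.001789
∂h/∂y = (360.55 − 361.52) / (125 − 0) = -0.007760
|∇h| = √(-0.001789² + -0.007760²) = 0.007964

0.0080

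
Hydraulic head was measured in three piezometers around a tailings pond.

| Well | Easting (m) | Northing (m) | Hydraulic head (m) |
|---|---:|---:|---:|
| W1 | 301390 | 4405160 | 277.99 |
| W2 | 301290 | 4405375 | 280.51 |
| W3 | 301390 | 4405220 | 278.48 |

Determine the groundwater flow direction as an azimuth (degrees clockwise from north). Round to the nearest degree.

137°

Differences from W1: to W2 (Δx, Δy, Δh) = (-100, 215, +2.52); to W3 = (0, 60, +0.49).
Determinant of the coordinate differences = (-100)·60 − 0·215 = -6000.
∂h/∂x = [(+2.52)·60 − (+0.49)·215] / -6000 = -0.007642
∂h/∂y = [(-100)·(+0.49) − 0·(+2.52)] / -6000 = +0.008167
Flow direction (−∇h) has components (+0.007642 E, -0.008167 N).
Azimuth = atan2(E, N) = atan2(+0.007642, -0.008167) = 136.9° ≈ 137°.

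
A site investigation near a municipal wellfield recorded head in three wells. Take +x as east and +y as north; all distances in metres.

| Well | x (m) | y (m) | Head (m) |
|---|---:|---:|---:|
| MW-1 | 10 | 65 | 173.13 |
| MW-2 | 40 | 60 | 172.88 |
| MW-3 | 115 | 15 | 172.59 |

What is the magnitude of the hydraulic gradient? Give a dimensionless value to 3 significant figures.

0.0144

Taking MW-1 as reference: MW-2−MW-1 = (30, -5, -0.25); MW-3−MW-1 = (105, -50, -0.54).
Determinant of the coordinate differences = 30·(-50) − 105·(-5) = -975.
∂h/∂x = [(-0.25)·(-50) − (-0.54)·(-5)] / -975 = -0.01005
∂h/∂y = [30·(-0.54) − 105·(-0.25)] / -975 = -0.01031
|∇h| = √(-0.01005² + -0.01031²) = 0.0144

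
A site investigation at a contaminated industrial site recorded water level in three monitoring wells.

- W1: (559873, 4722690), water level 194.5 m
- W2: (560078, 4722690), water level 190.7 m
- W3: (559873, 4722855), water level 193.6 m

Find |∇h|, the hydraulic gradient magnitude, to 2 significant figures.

0.019

∂h/∂x = (190.7 − 194.5) / (560078 − 559873) = -0.01854
∂h/∂y = (193.6 − 194.5) / (4722855 − 4722690) = -0.005455
|∇h| = √(-0.01854² + -0.005455²) = 0.01933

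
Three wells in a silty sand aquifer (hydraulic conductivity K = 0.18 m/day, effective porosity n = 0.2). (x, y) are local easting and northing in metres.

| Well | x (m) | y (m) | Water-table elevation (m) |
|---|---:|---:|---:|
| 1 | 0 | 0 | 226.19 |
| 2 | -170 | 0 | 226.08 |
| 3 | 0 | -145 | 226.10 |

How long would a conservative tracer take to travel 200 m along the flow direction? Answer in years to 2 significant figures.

680 years

∂h/∂x = (226.08 − 226.19) / (-170 − 0) = +0.0006471
∂h/∂y = (226.10 − 226.19) / (-145 − 0) = +0.0006207
|∇h| = √(0.0006471² + 0.0006207²) = 0.0008967
Seepage velocity v = K·i/n = 0.18 × 0.0008967 / 0.2 = 0.000807 m/day.
t = 200 / 0.000807 = 2.478e+05 days = 678 years.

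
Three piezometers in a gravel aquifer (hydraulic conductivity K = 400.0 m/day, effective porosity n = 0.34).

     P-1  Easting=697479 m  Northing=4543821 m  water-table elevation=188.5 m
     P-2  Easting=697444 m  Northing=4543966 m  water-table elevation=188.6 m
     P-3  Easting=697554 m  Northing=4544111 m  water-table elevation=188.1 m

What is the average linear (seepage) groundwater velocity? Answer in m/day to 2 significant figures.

Differences from P-1: to P-2 (Δx, Δy, Δh) = (-35, 145, +0.1); to P-3 = (75, 290, -0.4).
Determinant of the coordinate differences = (-35)·290 − 75·145 = -21025.
∂h/∂x = [(+0.1)·290 − (-0.4)·145] / -21025 = -0.004138
∂h/∂y = [(-35)·(-0.4) − 75·(+0.1)] / -21025 = -0.0003092
|∇h| = √(-0.004138² + -0.0003092²) = 0.00415
Seepage velocity v = K·i/n = 400.0 × 0.00415 / 0.34 = 4.882 m/day.

4.9 m/day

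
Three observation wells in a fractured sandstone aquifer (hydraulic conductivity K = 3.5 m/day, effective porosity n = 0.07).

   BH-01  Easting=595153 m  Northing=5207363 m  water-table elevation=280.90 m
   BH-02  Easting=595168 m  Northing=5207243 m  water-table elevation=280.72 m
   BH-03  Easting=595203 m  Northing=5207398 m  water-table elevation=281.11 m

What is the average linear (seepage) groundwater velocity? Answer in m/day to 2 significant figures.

Taking BH-01 as reference: BH-02−BH-01 = (15, -120, -0.18); BH-03−BH-01 = (50, 35, +0.21).
Solve a·Δx + b·Δy = Δh: det = 15·35 − 50·(-120) = 6525.
∂h/∂x = [(-0.18)·35 − (+0.21)·(-120)] / 6525 = +0.002897
∂h/∂y = [15·(+0.21) − 50·(-0.18)] / 6525 = +0.001862
|∇h| = √(0.002897² + 0.001862²) = 0.003444
Seepage velocity v = K·i/n = 3.5 × 0.003444 / 0.07 = 0.1722 m/day.

0.17 m/day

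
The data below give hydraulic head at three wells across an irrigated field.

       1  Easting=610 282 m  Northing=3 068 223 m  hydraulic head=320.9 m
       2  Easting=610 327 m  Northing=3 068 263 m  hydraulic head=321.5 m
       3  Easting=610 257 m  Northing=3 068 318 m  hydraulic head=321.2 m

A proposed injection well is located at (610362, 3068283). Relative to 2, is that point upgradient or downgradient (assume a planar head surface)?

Taking 1 as reference: 2−1 = (45, 40, +0.6); 3−1 = (-25, 95, +0.3).
Solve a·Δx + b·Δy = Δh: det = 45·95 − (-25)·40 = 5275.
∂h/∂x = [(+0.6)·95 − (+0.3)·40] / 5275 = +0.008531
∂h/∂y = [45·(+0.3) − (-25)·(+0.6)] / 5275 = +0.005403
Head at (610362, 3068283) = 320.9 + (+0.008531)·(80) + (+0.005403)·(60) = 321.91 m.
That is higher than the 321.5 m at 2, so the point is upgradient.

upgradient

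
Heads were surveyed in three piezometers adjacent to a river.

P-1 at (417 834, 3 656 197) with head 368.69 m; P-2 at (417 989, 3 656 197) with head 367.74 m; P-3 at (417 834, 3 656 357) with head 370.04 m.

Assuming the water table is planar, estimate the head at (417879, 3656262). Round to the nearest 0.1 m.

∂h/∂x = (367.74 − 368.69) / (417989 − 417834) = -0.006129
∂h/∂y = (370.04 − 368.69) / (3656357 − 3656197) = +0.008438
h(417879, 3656262) = 368.69 + (-0.006129)·(45) + (+0.008438)·(65) = 368.69 -0.276 +0.548 = 368.963 m.

369.0 m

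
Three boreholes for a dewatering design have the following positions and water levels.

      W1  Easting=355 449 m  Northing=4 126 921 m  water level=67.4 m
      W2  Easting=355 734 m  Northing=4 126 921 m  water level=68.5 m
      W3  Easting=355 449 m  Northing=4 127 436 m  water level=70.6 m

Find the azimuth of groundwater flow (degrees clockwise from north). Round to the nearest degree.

212°

∂h/∂x = (68.5 − 67.4) / (355734 − 355449) = +0.003860
∂h/∂y = (70.6 − 67.4) / (4127436 − 4126921) = +0.006214
Flow direction (−∇h) has components (-0.003860 E, -0.006214 N).
Azimuth = atan2(E, N) = atan2(-0.003860, -0.006214) = 211.8° ≈ 212°.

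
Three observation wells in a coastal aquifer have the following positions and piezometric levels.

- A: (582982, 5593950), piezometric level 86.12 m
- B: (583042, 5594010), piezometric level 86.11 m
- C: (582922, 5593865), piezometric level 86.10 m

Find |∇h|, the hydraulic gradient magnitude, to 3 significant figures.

0.00182

With h = a·x + b·y + c and A as origin, the differences give:
  60·a + 60·b = -0.01
  (-60)·a + (-85)·b = -0.02
Eliminate b (×(-85) and ×60, subtract): -1500·a = 2.050 → a = ∂h/∂x = -0.001367
Back-substitute: b = ∂h/∂y = +0.001200.
|∇h| = √(-0.001367² + 0.001200²) = 0.001819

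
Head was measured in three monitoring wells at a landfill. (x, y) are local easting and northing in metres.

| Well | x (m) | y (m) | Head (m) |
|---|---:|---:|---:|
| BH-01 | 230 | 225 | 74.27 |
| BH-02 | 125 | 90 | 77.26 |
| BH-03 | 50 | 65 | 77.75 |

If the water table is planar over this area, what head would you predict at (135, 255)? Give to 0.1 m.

Differences from BH-01: to BH-02 (Δx, Δy, Δh) = (-105, -135, +2.99); to BH-03 = (-180, -160, +3.48).
Determinant of the coordinate differences = (-105)·(-160) − (-180)·(-135) = -7500.
∂h/∂x = [(+2.99)·(-160) − (+3.48)·(-135)] / -7500 = +0.001147
∂h/∂y = [(-105)·(+3.48) − (-180)·(+2.99)] / -7500 = -0.02304
h(135, 255) = 74.27 + (+0.001147)·(-95) + (-0.02304)·(30) = 74.27 -0.109 -0.691 = 73.470 m.

73.5 m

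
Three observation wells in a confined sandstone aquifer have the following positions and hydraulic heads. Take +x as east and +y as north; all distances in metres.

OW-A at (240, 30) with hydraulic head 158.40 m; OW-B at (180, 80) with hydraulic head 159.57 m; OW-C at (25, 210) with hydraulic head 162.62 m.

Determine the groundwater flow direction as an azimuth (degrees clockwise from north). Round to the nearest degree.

194°

Three-point gradient (reference OW-A): Δ to OW-B = (-60, 50, +1.17), Δ to OW-C = (-215, 180, +4.22).
∂h/∂x = +0.008000, ∂h/∂y = +0.03300 (det = -50).
Flow direction (−∇h) has components (-0.008000 E, -0.03300 N).
Azimuth = atan2(E, N) = atan2(-0.008000, -0.03300) = 193.6° ≈ 194°.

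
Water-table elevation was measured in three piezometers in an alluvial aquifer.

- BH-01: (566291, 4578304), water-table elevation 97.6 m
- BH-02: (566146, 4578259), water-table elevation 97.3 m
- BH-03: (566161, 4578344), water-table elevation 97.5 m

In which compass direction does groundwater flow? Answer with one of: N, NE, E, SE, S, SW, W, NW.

SW

With h = a·x + b·y + c and BH-01 as origin, the differences give:
  (-145)·a + (-45)·b = -0.3
  (-130)·a + 40·b = -0.1
Eliminate b (×40 and ×(-45), subtract): -11650·a = -16.50 → a = ∂h/∂x = +0.001416
Back-substitute: b = ∂h/∂y = +0.002103.
Flow = −∇h = (-0.001416 east, -0.002103 north), which points southwest.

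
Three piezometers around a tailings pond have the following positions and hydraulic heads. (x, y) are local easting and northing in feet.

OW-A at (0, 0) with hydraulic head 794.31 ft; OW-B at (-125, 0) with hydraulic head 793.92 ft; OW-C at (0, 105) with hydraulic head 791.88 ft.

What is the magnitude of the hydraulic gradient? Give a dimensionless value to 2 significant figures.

0.023

∂h/∂x = (793.92 − 794.31) / (-125 − 0) = +0.003120
∂h/∂y = (791.88 − 794.31) / (105 − 0) = -0.02314
|∇h| = √(0.003120² + -0.02314²) = 0.02335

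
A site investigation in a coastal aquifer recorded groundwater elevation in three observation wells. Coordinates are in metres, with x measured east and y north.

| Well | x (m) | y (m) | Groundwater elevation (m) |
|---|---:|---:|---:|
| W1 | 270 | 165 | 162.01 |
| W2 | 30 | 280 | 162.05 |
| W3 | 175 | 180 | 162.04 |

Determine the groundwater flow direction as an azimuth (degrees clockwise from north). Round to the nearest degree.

040°

With h = a·x + b·y + c and W1 as origin, the differences give:
  (-240)·a + 115·b = +0.04
  (-95)·a + 15·b = +0.03
Eliminate b (×15 and ×115, subtract): 7325·a = -2.850 → a = ∂h/∂x = -0.0003891
Back-substitute: b = ∂h/∂y = -0.0004642.
Flow direction (−∇h) has components (+0.0003891 E, +0.0004642 N).
Azimuth = atan2(E, N) = atan2(+0.0003891, +0.0004642) = 40.0° ≈ 040°.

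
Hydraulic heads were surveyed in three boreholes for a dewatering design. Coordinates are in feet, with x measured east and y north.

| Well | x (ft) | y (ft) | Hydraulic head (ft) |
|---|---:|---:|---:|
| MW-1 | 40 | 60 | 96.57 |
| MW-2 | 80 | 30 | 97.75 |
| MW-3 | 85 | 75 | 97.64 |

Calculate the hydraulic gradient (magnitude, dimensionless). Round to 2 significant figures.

0.026

With h = a·x + b·y + c and MW-1 as origin, the differences give:
  40·a + (-30)·b = +1.18
  45·a + 15·b = +1.07
Eliminate b (×15 and ×(-30), subtract): 1950·a = 49.800 → a = ∂h/∂x = +0.02554
Back-substitute: b = ∂h/∂y = -0.005282.
|∇h| = √(0.02554² + -0.005282²) = 0.02608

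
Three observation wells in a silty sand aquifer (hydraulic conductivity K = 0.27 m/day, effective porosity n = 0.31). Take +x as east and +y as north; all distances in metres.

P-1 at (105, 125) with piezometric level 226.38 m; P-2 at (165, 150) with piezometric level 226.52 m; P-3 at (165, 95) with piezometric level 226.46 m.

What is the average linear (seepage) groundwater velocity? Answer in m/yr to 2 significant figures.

Three-point gradient (reference P-1): Δ to P-2 = (60, 25, +0.14), Δ to P-3 = (60, -30, +0.08).
∂h/∂x = +0.001879, ∂h/∂y = +0.001091 (det = -3300).
|∇h| = √(0.001879² + 0.001091²) = 0.002173
Seepage velocity v = K·i/n = 0.27 × 0.002173 / 0.31 = 0.001893 m/day = 0.6914 m/yr.

0.69 m/yr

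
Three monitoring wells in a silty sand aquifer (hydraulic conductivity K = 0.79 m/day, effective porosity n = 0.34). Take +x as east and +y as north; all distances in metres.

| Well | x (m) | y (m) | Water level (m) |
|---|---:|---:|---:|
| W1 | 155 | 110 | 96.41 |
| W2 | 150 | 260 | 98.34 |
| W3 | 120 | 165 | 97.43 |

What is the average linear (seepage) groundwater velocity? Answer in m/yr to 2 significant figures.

With h = a·x + b·y + c and W1 as origin, the differences give:
  (-5)·a + 150·b = +1.93
  (-35)·a + 55·b = +1.02
Eliminate b (×55 and ×150, subtract): 4975·a = -46.850 → a = ∂h/∂x = -0.009417
Back-substitute: b = ∂h/∂y = +0.01255.
|∇h| = √(-0.009417² + 0.01255²) = 0.01569
Seepage velocity v = K·i/n = 0.79 × 0.01569 / 0.34 = 0.03646 m/day = 13.32 m/yr.

13 m/yr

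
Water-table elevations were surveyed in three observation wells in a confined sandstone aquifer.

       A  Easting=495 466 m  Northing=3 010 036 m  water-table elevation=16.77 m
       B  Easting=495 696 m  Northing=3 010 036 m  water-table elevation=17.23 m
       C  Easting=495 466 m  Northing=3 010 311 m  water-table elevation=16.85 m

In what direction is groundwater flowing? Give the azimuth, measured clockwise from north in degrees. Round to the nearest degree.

∂h/∂x = (17.23 − 16.77) / (495696 − 495466) = +0.002000
∂h/∂y = (16.85 − 16.77) / (3010311 − 3010036) = +0.0002909
Flow direction (−∇h) has components (-0.002000 E, -0.0002909 N).
Azimuth = atan2(E, N) = atan2(-0.002000, -0.0002909) = 261.7° ≈ 262°.

262°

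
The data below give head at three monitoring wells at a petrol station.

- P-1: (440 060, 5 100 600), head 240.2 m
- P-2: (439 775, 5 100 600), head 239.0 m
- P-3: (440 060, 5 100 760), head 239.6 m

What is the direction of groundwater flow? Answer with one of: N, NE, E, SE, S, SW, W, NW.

NW

∂h/∂x = (239.0 − 240.2) / (439775 − 440060) = +0.004211
∂h/∂y = (239.6 − 240.2) / (5100760 − 5100600) = -0.003750
Flow = −∇h = (-0.004211 east, +0.003750 north), which points northwest.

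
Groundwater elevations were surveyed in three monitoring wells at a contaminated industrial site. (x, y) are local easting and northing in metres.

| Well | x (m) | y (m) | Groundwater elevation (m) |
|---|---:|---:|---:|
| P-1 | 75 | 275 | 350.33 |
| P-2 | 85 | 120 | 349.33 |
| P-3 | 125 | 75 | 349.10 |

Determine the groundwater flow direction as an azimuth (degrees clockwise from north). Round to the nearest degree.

194°

Differences from P-1: to P-2 (Δx, Δy, Δh) = (10, -155, -1.00); to P-3 = (50, -200, -1.23).
Solve a·Δx + b·Δy = Δh: det = 10·(-200) − 50·(-155) = 5750.
∂h/∂x = [(-1.00)·(-200) − (-1.23)·(-155)] / 5750 = +0.001626
∂h/∂y = [10·(-1.23) − 50·(-1.00)] / 5750 = +0.006557
Flow direction (−∇h) has components (-0.001626 E, -0.006557 N).
Azimuth = atan2(E, N) = atan2(-0.001626, -0.006557) = 193.9° ≈ 194°.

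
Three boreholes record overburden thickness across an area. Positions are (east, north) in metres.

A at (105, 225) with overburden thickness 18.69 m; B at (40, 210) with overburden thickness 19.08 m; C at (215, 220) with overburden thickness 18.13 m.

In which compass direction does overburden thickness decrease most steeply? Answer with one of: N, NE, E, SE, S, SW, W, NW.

NE

With d = a·x + b·y + c and A as origin, the differences give:
  (-65)·a + (-15)·b = +0.39
  110·a + (-5)·b = -0.56
Eliminate b (×(-5) and ×(-15), subtract): 1975·a = -10.350 → a = ∂d/∂x = -0.005241
Back-substitute: b = ∂d/∂y = -0.003291.
Steepest decrease is along −∇f = (+0.005241 E, +0.003291 N) → northeast.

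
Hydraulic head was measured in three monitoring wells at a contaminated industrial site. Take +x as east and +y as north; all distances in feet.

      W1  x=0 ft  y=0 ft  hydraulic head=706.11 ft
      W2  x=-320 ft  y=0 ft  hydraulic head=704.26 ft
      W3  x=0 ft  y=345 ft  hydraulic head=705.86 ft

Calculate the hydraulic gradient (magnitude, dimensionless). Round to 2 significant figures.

0.0058

∂h/∂x = (704.26 − 706.11) / (-320 − 0) = +0.005781
∂h/∂y = (705.86 − 706.11) / (345 − 0) = -0.0007246
|∇h| = √(0.005781² + -0.0007246²) = 0.005826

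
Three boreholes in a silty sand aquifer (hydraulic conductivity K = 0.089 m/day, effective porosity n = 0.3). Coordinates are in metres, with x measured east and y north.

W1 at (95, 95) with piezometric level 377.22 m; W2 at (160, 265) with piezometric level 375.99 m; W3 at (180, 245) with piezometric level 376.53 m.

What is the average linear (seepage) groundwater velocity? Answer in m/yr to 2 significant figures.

Three-point gradient (reference W1): Δ to W2 = (65, 170, -1.23), Δ to W3 = (85, 150, -0.69).
∂h/∂x = +0.01430, ∂h/∂y = -0.01270 (det = -4700).
|∇h| = √(0.01430² + -0.01270²) = 0.01913
Seepage velocity v = K·i/n = 0.089 × 0.01913 / 0.3 = 0.005675 m/day = 2.073 m/yr.

2.1 m/yr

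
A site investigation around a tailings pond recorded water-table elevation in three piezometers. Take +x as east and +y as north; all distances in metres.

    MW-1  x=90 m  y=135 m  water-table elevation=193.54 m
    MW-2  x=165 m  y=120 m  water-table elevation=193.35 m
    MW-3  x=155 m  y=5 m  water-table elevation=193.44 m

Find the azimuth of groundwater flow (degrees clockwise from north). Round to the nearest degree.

Taking MW-1 as reference: MW-2−MW-1 = (75, -15, -0.19); MW-3−MW-1 = (65, -130, -0.10).
Solve a·Δx + b·Δy = Δh: det = 75·(-130) − 65·(-15) = -8775.
∂h/∂x = [(-0.19)·(-130) − (-0.10)·(-15)] / -8775 = -0.002644
∂h/∂y = [75·(-0.10) − 65·(-0.19)] / -8775 = -0.0005527
Flow direction (−∇h) has components (+0.002644 E, +0.0005527 N).
Azimuth = atan2(E, N) = atan2(+0.002644, +0.0005527) = 78.2° ≈ 078°.

078°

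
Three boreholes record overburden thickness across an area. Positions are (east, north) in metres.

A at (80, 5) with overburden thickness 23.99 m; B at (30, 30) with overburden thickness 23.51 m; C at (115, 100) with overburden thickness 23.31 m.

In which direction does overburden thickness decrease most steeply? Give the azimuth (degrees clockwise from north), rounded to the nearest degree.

Taking A as reference: B−A = (-50, 25, -0.48); C−A = (35, 95, -0.68).
Solve a·Δx + b·Δy = Δd: det = (-50)·95 − 35·25 = -5625.
∂d/∂x = [(-0.48)·95 − (-0.68)·25] / -5625 = +0.005084
∂d/∂y = [(-50)·(-0.68) − 35·(-0.48)] / -5625 = -0.009031
Steepest decrease is along −∇f: components (-0.005084 E, +0.009031 N).
Azimuth = atan2(-0.005084, +0.009031) = 330.6° ≈ 331°.

331°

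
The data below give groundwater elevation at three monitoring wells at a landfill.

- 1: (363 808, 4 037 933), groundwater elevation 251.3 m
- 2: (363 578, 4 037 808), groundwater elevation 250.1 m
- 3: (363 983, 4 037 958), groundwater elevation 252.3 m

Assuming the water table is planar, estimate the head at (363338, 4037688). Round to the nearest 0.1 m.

Differences from 1: to 2 (Δx, Δy, Δh) = (-230, -125, -1.2); to 3 = (175, 25, +1.0).
Solve a·Δx + b·Δy = Δh: det = (-230)·25 − 175·(-125) = 16125.
∂h/∂x = [(-1.2)·25 − (+1.0)·(-125)] / 16125 = +0.005891
∂h/∂y = [(-230)·(+1.0) − 175·(-1.2)] / 16125 = -0.001240
h(363338, 4037688) = 251.3 + (+0.005891)·(-470) + (-0.001240)·(-245) = 251.3 -2.769 +0.304 = 248.835 m.

248.8 m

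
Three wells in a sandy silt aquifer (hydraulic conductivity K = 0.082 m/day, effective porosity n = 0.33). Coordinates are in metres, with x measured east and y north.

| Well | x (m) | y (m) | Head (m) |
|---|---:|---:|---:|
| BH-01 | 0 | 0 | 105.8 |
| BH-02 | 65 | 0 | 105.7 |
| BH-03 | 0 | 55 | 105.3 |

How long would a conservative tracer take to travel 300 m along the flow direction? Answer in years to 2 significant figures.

∂h/∂x = (105.7 − 105.8) / (65 − 0) = -0.001538
∂h/∂y = (105.3 − 105.8) / (55 − 0) = -0.009091
|∇h| = √(-0.001538² + -0.009091²) = 0.00922
Seepage velocity v = K·i/n = 0.082 × 0.00922 / 0.33 = 0.002291 m/day.
t = 300 / 0.002291 = 1.309e+05 days = 358 years.

360 years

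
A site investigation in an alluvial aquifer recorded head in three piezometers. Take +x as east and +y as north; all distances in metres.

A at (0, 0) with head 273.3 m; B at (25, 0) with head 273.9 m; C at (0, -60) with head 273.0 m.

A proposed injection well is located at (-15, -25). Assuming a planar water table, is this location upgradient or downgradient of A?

downgradient

∂h/∂x = (273.9 − 273.3) / (25 − 0) = +0.02400
∂h/∂y = (273.0 − 273.3) / (-60 − 0) = +0.005000
Head at (-15, -25) = 273.3 + (+0.02400)·(-15) + (+0.005000)·(-25) = 272.82 m.
That is lower than the 273.3 m at A, so the point is downgradient.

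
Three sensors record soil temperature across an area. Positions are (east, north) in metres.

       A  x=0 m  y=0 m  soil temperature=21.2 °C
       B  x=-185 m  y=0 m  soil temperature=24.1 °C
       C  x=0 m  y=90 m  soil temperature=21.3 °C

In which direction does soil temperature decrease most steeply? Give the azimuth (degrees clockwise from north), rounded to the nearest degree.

∂T/∂x = (24.1 − 21.2) / (-185 − 0) = -0.01568
∂T/∂y = (21.3 − 21.2) / (90 − 0) = +0.001111
Steepest decrease is along −∇f: components (+0.01568 E, -0.001111 N).
Azimuth = atan2(+0.01568, -0.001111) = 94.1° ≈ 094°.

094°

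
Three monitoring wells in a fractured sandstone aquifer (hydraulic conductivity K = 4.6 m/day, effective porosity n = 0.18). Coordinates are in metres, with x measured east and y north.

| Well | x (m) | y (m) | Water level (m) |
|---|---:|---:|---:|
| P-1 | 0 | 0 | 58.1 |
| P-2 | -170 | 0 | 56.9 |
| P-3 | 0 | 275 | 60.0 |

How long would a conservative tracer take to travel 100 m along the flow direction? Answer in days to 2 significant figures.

∂h/∂x = (56.9 − 58.1) / (-170 − 0) = +0.007059
∂h/∂y = (60.0 − 58.1) / (275 − 0) = +0.006909
|∇h| = √(0.007059² + 0.006909²) = 0.009877
Seepage velocity v = K·i/n = 4.6 × 0.009877 / 0.18 = 0.2524 m/day.
t = 100 / 0.2524 = 396.2 days.

400 days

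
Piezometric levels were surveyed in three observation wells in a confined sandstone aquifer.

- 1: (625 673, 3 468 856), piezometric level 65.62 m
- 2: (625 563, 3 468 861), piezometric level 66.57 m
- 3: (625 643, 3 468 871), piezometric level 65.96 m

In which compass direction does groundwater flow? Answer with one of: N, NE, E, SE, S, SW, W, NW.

Differences from 1: to 2 (Δx, Δy, Δh) = (-110, 5, +0.95); to 3 = (-30, 15, +0.34).
Solve a·Δx + b·Δy = Δh: det = (-110)·15 − (-30)·5 = -1500.
∂h/∂x = [(+0.95)·15 − (+0.34)·5] / -1500 = -0.008367
∂h/∂y = [(-110)·(+0.34) − (-30)·(+0.95)] / -1500 = +0.005933
Flow = −∇h = (+0.008367 east, -0.005933 north), which points southeast.

SE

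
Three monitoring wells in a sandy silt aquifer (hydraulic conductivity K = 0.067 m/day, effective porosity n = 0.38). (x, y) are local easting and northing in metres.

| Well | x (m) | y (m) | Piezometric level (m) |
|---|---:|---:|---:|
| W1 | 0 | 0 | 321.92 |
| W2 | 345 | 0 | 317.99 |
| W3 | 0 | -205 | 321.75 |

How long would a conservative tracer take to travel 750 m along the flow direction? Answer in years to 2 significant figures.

∂h/∂x = (317.99 − 321.92) / (345 − 0) = -0.01139
∂h/∂y = (321.75 − 321.92) / (-205 − 0) = +0.0008293
|∇h| = √(-0.01139² + 0.0008293²) = 0.01142
Seepage velocity v = K·i/n = 0.067 × 0.01142 / 0.38 = 0.002014 m/day.
t = 750 / 0.002014 = 3.724e+05 days = 1.02e+03 years.

1000 years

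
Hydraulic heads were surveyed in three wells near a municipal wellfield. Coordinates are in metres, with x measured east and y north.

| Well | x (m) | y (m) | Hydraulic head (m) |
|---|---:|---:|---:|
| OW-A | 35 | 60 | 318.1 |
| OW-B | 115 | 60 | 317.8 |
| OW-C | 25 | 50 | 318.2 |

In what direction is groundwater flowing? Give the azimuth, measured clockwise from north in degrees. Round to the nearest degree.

031°

Taking OW-A as reference: OW-B−OW-A = (80, 0, -0.3); OW-C−OW-A = (-10, -10, +0.1).
Determinant of the coordinate differences = 80·(-10) − (-10)·0 = -800.
∂h/∂x = [(-0.3)·(-10) − (+0.1)·0] / -800 = -0.003750
∂h/∂y = [80·(+0.1) − (-10)·(-0.3)] / -800 = -0.006250
Flow direction (−∇h) has components (+0.003750 E, +0.006250 N).
Azimuth = atan2(E, N) = atan2(+0.003750, +0.006250) = 31.0° ≈ 031°.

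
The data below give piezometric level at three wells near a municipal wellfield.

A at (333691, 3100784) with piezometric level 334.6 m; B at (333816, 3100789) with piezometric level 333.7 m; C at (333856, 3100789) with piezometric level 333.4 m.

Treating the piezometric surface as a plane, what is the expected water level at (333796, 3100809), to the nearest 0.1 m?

Taking A as reference: B−A = (125, 5, -0.9); C−A = (165, 5, -1.2).
Solve a·Δx + b·Δy = Δh: det = 125·5 − 165·5 = -200.
∂h/∂x = [(-0.9)·5 − (-1.2)·5] / -200 = -0.007500
∂h/∂y = [125·(-1.2) − 165·(-0.9)] / -200 = +0.007500
h(333796, 3100809) = 334.6 + (-0.007500)·(105) + (+0.007500)·(25) = 334.6 -0.788 +0.188 = 334.000 m.

334.0 m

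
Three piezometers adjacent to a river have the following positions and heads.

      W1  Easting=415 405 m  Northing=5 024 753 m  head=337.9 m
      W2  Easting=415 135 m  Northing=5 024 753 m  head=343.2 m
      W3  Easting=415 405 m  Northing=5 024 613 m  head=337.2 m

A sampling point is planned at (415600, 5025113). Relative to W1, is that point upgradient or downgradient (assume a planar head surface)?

∂h/∂x = (343.2 − 337.9) / (415135 − 415405) = -0.01963
∂h/∂y = (337.2 − 337.9) / (5024613 − 5024753) = +0.005000
Head at (415600, 5025113) = 337.9 + (-0.01963)·(195) + (+0.005000)·(360) = 335.87 m.
That is lower than the 337.9 m at W1, so the point is downgradient.

downgradient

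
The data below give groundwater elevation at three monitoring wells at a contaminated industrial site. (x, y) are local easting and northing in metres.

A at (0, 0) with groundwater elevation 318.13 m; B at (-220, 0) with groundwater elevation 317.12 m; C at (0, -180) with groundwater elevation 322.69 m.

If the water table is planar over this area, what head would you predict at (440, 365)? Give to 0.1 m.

∂h/∂x = (317.12 − 318.13) / (-220 − 0) = +0.004591
∂h/∂y = (322.69 − 318.13) / (-180 − 0) = -0.02533
h(440, 365) = 318.13 + (+0.004591)·(440) + (-0.02533)·(365) = 318.13 +2.020 -9.247 = 310.903 m.

310.9 m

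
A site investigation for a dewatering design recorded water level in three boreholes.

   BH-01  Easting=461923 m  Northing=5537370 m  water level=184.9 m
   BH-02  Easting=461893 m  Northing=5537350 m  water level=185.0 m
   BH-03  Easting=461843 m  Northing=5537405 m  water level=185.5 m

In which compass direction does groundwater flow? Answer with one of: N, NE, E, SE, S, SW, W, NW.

SE

With h = a·x + b·y + c and BH-01 as origin, the differences give:
  (-30)·a + (-20)·b = +0.1
  (-80)·a + 35·b = +0.6
Eliminate b (×35 and ×(-20), subtract): -2650·a = 15.50 → a = ∂h/∂x = -0.005849
Back-substitute: b = ∂h/∂y = +0.003774.
Flow = −∇h = (+0.005849 east, -0.003774 north), which points southeast.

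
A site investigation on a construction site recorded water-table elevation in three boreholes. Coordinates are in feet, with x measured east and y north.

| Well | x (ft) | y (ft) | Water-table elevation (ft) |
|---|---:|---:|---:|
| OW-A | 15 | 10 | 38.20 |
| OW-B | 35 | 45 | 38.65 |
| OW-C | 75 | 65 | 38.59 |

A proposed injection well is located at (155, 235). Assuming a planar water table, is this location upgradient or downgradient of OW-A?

Differences from OW-A: to OW-B (Δx, Δy, Δh) = (20, 35, +0.45); to OW-C = (60, 55, +0.39).
Determinant of the coordinate differences = 20·55 − 60·35 = -1000.
∂h/∂x = [(+0.45)·55 − (+0.39)·35] / -1000 = -0.01110
∂h/∂y = [20·(+0.39) − 60·(+0.45)] / -1000 = +0.01920
Head at (155, 235) = 38.20 + (-0.01110)·(140) + (+0.01920)·(225) = 40.97 ft.
That is higher than the 38.20 ft at OW-A, so the point is upgradient.

upgradient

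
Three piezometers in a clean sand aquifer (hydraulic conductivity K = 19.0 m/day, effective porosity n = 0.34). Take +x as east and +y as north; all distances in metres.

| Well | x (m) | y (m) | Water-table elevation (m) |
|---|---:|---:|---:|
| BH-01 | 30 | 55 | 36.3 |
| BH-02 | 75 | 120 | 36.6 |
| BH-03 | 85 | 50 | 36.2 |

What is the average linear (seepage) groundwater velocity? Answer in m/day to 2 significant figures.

0.32 m/day

Taking BH-01 as reference: BH-02−BH-01 = (45, 65, +0.3); BH-03−BH-01 = (55, -5, -0.1).
Solve a·Δx + b·Δy = Δh: det = 45·(-5) − 55·65 = -3800.
∂h/∂x = [(+0.3)·(-5) − (-0.1)·65] / -3800 = -0.001316
∂h/∂y = [45·(-0.1) − 55·(+0.3)] / -3800 = +0.005526
|∇h| = √(-0.001316² + 0.005526²) = 0.005681
Seepage velocity v = K·i/n = 19.0 × 0.005681 / 0.34 = 0.3175 m/day.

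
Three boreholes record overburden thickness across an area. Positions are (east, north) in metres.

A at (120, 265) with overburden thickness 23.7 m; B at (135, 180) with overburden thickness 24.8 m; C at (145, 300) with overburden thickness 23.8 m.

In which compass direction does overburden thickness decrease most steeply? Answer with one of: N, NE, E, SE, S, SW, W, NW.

NW

Taking A as reference: B−A = (15, -85, +1.1); C−A = (25, 35, +0.1).
Determinant of the coordinate differences = 15·35 − 25·(-85) = 2650.
∂d/∂x = [(+1.1)·35 − (+0.1)·(-85)] / 2650 = +0.01774
∂d/∂y = [15·(+0.1) − 25·(+1.1)] / 2650 = -0.009811
Steepest decrease is along −∇f = (-0.01774 E, +0.009811 N) → northwest.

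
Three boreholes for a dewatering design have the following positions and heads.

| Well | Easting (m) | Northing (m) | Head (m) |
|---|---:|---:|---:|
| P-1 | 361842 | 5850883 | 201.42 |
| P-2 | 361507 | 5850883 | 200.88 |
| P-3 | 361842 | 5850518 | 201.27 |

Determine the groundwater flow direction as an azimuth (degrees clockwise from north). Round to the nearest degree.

256°

∂h/∂x = (200.88 − 201.42) / (361507 − 361842) = +0.001612
∂h/∂y = (201.27 − 201.42) / (5850518 − 5850883) = +0.0004110
Flow direction (−∇h) has components (-0.001612 E, -0.0004110 N).
Azimuth = atan2(E, N) = atan2(-0.001612, -0.0004110) = 255.7° ≈ 256°.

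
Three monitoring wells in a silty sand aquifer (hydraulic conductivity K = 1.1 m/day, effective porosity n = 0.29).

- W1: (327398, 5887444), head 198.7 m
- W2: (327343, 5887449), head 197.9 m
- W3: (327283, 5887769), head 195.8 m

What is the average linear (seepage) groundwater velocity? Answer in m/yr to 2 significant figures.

Three-point gradient (reference W1): Δ to W2 = (-55, 5, -0.8), Δ to W3 = (-115, 325, -2.9).
∂h/∂x = +0.01419, ∂h/∂y = -0.003902 (det = -17300).
|∇h| = √(0.01419² + -0.003902²) = 0.01472
Seepage velocity v = K·i/n = 1.1 × 0.01472 / 0.29 = 0.05583 m/day = 20.39 m/yr.

20 m/yr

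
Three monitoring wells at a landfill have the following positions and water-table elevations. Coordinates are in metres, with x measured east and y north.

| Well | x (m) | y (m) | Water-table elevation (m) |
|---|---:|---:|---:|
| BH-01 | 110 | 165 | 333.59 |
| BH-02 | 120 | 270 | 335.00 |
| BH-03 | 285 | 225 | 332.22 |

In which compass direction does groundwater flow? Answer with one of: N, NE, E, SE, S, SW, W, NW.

Differences from BH-01: to BH-02 (Δx, Δy, Δh) = (10, 105, +1.41); to BH-03 = (175, 60, -1.37).
Determinant of the coordinate differences = 10·60 − 175·105 = -17775.
∂h/∂x = [(+1.41)·60 − (-1.37)·105] / -17775 = -0.01285
∂h/∂y = [10·(-1.37) − 175·(+1.41)] / -17775 = +0.01465
Flow = −∇h = (+0.01285 east, -0.01465 north), which points southeast.

SE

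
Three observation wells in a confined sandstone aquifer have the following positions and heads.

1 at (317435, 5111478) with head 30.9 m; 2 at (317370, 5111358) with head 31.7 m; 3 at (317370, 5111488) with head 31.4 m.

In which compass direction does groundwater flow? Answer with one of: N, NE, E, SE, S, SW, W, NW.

E

With h = a·x + b·y + c and 1 as origin, the differences give:
  (-65)·a + (-120)·b = +0.8
  (-65)·a + 10·b = +0.5
Eliminate b (×10 and ×(-120), subtract): -8450·a = 68.00 → a = ∂h/∂x = -0.008047
Back-substitute: b = ∂h/∂y = -0.002308.
Flow = −∇h = (+0.008047 east, +0.002308 north), which points east.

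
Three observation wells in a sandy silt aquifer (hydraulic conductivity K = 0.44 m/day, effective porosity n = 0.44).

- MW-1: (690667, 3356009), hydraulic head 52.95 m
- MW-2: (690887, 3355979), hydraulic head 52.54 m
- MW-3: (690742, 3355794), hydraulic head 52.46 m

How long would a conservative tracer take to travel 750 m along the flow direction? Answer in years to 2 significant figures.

870 years

Differences from MW-1: to MW-2 (Δx, Δy, Δh) = (220, -30, -0.41); to MW-3 = (75, -215, -0.49).
Determinant of the coordinate differences = 220·(-215) − 75·(-30) = -45050.
∂h/∂x = [(-0.41)·(-215) − (-0.49)·(-30)] / -45050 = -0.001630
∂h/∂y = [220·(-0.49) − 75·(-0.41)] / -45050 = +0.001710
|∇h| = √(-0.001630² + 0.001710²) = 0.002362
Seepage velocity v = K·i/n = 0.44 × 0.002362 / 0.44 = 0.002362 m/day.
t = 750 / 0.002362 = 3.175e+05 days = 869 years.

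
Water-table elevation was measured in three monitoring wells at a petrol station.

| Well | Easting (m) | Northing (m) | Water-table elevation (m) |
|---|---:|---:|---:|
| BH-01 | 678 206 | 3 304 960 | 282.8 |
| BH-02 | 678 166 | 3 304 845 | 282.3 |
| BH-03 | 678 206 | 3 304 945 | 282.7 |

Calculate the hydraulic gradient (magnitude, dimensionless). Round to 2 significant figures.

Taking BH-01 as reference: BH-02−BH-01 = (-40, -115, -0.5); BH-03−BH-01 = (0, -15, -0.1).
Solve a·Δx + b·Δy = Δh: det = (-40)·(-15) − 0·(-115) = 600.
∂h/∂x = [(-0.5)·(-15) − (-0.1)·(-115)] / 600 = -0.006667
∂h/∂y = [(-40)·(-0.1) − 0·(-0.5)] / 600 = +0.006667
|∇h| = √(-0.006667² + 0.006667²) = 0.009429

0.0094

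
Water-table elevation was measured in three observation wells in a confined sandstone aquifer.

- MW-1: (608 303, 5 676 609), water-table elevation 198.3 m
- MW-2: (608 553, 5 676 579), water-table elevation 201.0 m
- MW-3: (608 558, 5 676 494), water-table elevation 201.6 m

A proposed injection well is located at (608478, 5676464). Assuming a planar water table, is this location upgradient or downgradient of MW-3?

downgradient

Three-point gradient (reference MW-1): Δ to MW-2 = (250, -30, +2.7), Δ to MW-3 = (255, -115, +3.3).
∂h/∂x = +0.01002, ∂h/∂y = -0.006469 (det = -21100).
Head at (608478, 5676464) = 198.3 + (+0.01002)·(175) + (-0.006469)·(-145) = 200.99 m.
That is lower than the 201.6 m at MW-3, so the point is downgradient.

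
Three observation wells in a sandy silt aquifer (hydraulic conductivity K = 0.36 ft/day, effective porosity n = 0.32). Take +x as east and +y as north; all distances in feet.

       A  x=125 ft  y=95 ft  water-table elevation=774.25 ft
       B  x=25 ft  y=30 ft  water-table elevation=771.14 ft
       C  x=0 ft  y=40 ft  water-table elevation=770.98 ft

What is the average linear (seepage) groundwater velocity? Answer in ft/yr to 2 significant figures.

Three-point gradient (reference A): Δ to B = (-100, -65, -3.11), Δ to C = (-125, -55, -3.27).
∂h/∂x = +0.01581, ∂h/∂y = +0.02352 (det = -2625).
|∇h| = √(0.01581² + 0.02352²) = 0.02834
Seepage velocity v = K·i/n = 0.36 × 0.02834 / 0.32 = 0.03188 ft/day = 11.64 ft/yr.

12 ft/yr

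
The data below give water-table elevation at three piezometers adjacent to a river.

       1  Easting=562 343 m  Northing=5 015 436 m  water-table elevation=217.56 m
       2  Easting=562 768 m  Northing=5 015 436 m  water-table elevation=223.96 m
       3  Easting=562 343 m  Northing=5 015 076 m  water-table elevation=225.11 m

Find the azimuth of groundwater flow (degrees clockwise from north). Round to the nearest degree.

324°

∂h/∂x = (223.96 − 217.56) / (562768 − 562343) = +0.01506
∂h/∂y = (225.11 − 217.56) / (5015076 − 5015436) = -0.02097
Flow direction (−∇h) has components (-0.01506 E, +0.02097 N).
Azimuth = atan2(E, N) = atan2(-0.01506, +0.02097) = 324.3° ≈ 324°.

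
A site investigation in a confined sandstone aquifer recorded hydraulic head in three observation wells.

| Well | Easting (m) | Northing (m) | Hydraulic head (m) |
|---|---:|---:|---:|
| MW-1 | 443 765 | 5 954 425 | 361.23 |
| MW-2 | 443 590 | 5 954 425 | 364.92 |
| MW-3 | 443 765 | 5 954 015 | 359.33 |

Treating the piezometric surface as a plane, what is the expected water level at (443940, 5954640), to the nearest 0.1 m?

∂h/∂x = (364.92 − 361.23) / (443590 − 443765) = -0.02109
∂h/∂y = (359.33 − 361.23) / (5954015 − 5954425) = +0.004634
h(443940, 5954640) = 361.23 + (-0.02109)·(175) + (+0.004634)·(215) = 361.23 -3.690 +0.996 = 358.536 m.

358.5 m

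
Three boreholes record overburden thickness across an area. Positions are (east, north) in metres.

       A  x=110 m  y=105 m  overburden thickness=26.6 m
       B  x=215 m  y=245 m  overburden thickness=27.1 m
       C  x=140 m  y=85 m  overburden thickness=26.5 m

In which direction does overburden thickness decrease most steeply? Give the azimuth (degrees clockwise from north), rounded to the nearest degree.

171°

With d = a·x + b·y + c and A as origin, the differences give:
  105·a + 140·b = +0.5
  30·a + (-20)·b = -0.1
Eliminate b (×(-20) and ×140, subtract): -6300·a = 4.00 → a = ∂d/∂x = -0.0006349
Back-substitute: b = ∂d/∂y = +0.004048.
Steepest decrease is along −∇f: components (+0.0006349 E, -0.004048 N).
Azimuth = atan2(+0.0006349, -0.004048) = 171.1° ≈ 171°.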